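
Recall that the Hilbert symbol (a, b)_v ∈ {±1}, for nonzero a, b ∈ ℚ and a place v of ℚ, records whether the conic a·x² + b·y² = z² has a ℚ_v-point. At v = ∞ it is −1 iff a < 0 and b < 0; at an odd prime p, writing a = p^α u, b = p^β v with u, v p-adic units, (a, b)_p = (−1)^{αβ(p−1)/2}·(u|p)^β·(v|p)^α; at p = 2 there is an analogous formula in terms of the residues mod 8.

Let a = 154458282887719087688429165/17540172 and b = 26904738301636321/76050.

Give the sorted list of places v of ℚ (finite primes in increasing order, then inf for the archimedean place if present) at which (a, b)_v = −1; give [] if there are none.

(a, b) ≡ (190095, 2) mod (ℚ^×)²; places V = {2, 3, 5, 7, 13, 19, 23, 29, 31, 43, ∞}.
(a,b)_23: α=3, u≡4; β=2, v≡3 (mod 23); (4|23)=+1, (3|23)=+1; sign (−1)^0·+1^2·+1^3 = +1.
(a,b)_7: α=4, u≡5; β=2, v≡1 (mod 7); (5|7)=-1, (1|7)=+1; sign (−1)^0·-1^2·+1^4 = +1.
(a,b)_2: α=-2, β=-1; u≡7, v≡1 (mod 8); ε(u)ε(v)=1·0, αω(v)=-2·0, βω(u)=-1·0; sum ≡ 0  ⇒  +1.
(a,b)_19: α=3, u≡16; β=2, v≡18 (mod 19); (16|19)=+1, (18|19)=-1; sign (−1)^0·+1^2·-1^3 = -1.
(a,b)_∞: sgn(190095)=+, sgn(2)=+, so +1.
(a,b)_29: α=3, u≡7; β=2, v≡27 (mod 29); (7|29)=+1, (27|29)=-1; sign (−1)^0·+1^2·-1^3 = -1.
(a,b)_3: α=-3, u≡2; β=-2, v≡2 (mod 3); (2|3)=-1, (2|3)=-1; sign (−1)^0·-1^-2·-1^-3 = -1.
(a,b)_5: α=1, u≡4; β=-2, v≡3 (mod 5); (4|5)=+1, (3|5)=-1; sign (−1)^0·+1^-2·-1^1 = -1.
(a,b)_43: α=6, u≡21; β=4, v≡20 (mod 43); (21|43)=+1, (20|43)=-1; sign (−1)^0·+1^4·-1^6 = +1.
(a,b)_13: α=-2, u≡12; β=-2, v≡6 (mod 13); (12|13)=+1, (6|13)=-1; sign (−1)^0·+1^-2·-1^-2 = +1.
(a,b)_31: α=-2, u≡11; β=0, v≡19 (mod 31); (11|31)=-1, (19|31)=+1; sign (−1)^0·-1^0·+1^-2 = +1.
Ram(190095, 2) = {3, 5, 19, 29}; no ℚ_3-point on the conic.

[3, 5, 19, 29]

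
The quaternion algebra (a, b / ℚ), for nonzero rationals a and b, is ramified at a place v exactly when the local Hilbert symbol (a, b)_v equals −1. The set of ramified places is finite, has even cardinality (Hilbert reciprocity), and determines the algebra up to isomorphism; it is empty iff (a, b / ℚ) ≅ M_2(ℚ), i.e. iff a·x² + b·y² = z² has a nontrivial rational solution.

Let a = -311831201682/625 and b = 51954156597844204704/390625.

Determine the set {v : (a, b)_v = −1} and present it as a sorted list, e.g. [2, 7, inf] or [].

[2, 13, 23, 29]

Mod squares: a ≡ -4006002, b ≡ 29946. Check v ∈ {∞, 2, 3, 5, 7, 11, 13, 23, 29, 31}.
v=5: a=5^-4·(≡3), b=5^-8·(≡4) mod 5; (3|5)=-1, (4|5)=+1; (−1)^{-4·-8·2}·(-1)^-8·(+1)^-4 = +1.
v=23: a=23^1·(≡17), b=23^1·(≡5) mod 23; (17|23)=-1, (5|23)=-1; (−1)^{1·1·11}·(-1)^1·(-1)^1 = -1.
v=7: a=7^1·(≡3), b=7^1·(≡4) mod 7; (3|7)=-1, (4|7)=+1; (−1)^{1·1·3}·(-1)^1·(+1)^1 = +1.
v=13: a=13^1·(≡6), b=13^2·(≡8) mod 13; (6|13)=-1, (8|13)=-1; (−1)^{1·2·6}·(-1)^2·(-1)^1 = -1.
v=3: a=3^5·(≡2), b=3^9·(≡1) mod 3; (2|3)=-1, (1|3)=+1; (−1)^{5·9·1}·(-1)^9·(+1)^5 = +1.
v=11: a=11^1·(≡7), b=11^2·(≡9) mod 11; (7|11)=-1, (9|11)=+1; (−1)^{1·2·5}·(-1)^2·(+1)^1 = +1.
v=∞: -4006002 < 0 and 29946 > 0  ⇒  (a,b)_∞ = +1.
v=29: a=29^1·(≡2), b=29^2·(≡10) mod 29; (2|29)=-1, (10|29)=-1; (−1)^{1·2·14}·(-1)^2·(-1)^1 = -1.
v=2: v_2(a)=1, v_2(b)=5; units ≡ 7, 5 (mod 8); ε·ε+αω+βω = 1·0+1·1+5·0 ≡ 1  ⇒  (a,b)_2 = -1.
v=31: a=31^2·(≡9), b=31^3·(≡5) mod 31; (9|31)=+1, (5|31)=+1; (−1)^{2·3·15}·(+1)^3·(+1)^2 = +1.
Ram(-4006002, 29946) = {2, 13, 23, 29}; no ℚ_2-point on the conic.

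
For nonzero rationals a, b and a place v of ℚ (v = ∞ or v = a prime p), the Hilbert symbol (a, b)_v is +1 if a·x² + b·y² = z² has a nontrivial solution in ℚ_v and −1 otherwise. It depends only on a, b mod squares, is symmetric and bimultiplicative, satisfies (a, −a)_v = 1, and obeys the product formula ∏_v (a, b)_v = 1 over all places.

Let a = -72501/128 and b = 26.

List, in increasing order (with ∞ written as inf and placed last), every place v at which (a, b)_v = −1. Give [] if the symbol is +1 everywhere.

[3, 13]

(a, b) ≡ (-858, 26) mod (ℚ^×)²; places V = {2, 3, 11, 13, ∞}.
(a,b)_2: α=-7, β=1; u≡3, v≡5 (mod 8); ε(u)ε(v)=1·0, αω(v)=-7·1, βω(u)=1·1; sum ≡ 0  ⇒  +1.
(a,b)_3: α=1, u≡2; β=0, v≡2 (mod 3); (2|3)=-1, (2|3)=-1; sign (−1)^0·-1^0·-1^1 = -1.
(a,b)_∞: sgn(-858)=−, sgn(26)=+, so +1.
(a,b)_11: α=1, u≡6; β=0, v≡4 (mod 11); (6|11)=-1, (4|11)=+1; sign (−1)^0·-1^0·+1^1 = +1.
(a,b)_13: α=3, u≡10; β=1, v≡2 (mod 13); (10|13)=+1, (2|13)=-1; sign (−1)^0·+1^1·-1^3 = -1.
|Ram(-858, 26)| = 2, even; anisotropic at {3, 13}.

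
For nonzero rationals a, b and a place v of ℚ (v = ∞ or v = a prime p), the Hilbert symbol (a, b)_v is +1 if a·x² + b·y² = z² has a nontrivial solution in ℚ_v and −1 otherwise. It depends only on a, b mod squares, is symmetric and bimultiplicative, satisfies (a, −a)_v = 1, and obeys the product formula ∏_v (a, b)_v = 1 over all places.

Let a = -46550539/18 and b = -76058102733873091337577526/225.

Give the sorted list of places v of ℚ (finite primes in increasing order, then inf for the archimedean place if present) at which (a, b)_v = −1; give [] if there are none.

[13, 17, 47, inf]

Mod squares: a ≡ -1900022, b ≡ -851734. Check v ∈ {∞, 2, 3, 5, 7, 13, 17, 29, 41, 47}.
v=7: a=7^2·(≡2), b=7^6·(≡5) mod 7; (2|7)=+1, (5|7)=-1; (−1)^{2·6·3}·(+1)^6·(-1)^2 = +1.
v=41: a=41^1·(≡11), b=41^3·(≡29) mod 41; (11|41)=-1, (29|41)=-1; (−1)^{1·3·20}·(-1)^3·(-1)^1 = +1.
v=∞: -1900022 < 0 and -851734 < 0  ⇒  (a,b)_∞ = -1.
v=3: a=3^-2·(≡1), b=3^-2·(≡2) mod 3; (1|3)=+1, (2|3)=-1; (−1)^{-2·-2·1}·(+1)^-2·(-1)^-2 = +1.
v=47: a=47^1·(≡31), b=47^3·(≡15) mod 47; (31|47)=-1, (15|47)=-1; (−1)^{1·3·23}·(-1)^3·(-1)^1 = -1.
v=13: a=13^0·(≡6), b=13^1·(≡5) mod 13; (6|13)=-1, (5|13)=-1; (−1)^{0·1·6}·(-1)^1·(-1)^0 = -1.
v=29: a=29^1·(≡9), b=29^4·(≡1) mod 29; (9|29)=+1, (1|29)=+1; (−1)^{1·4·14}·(+1)^4·(+1)^1 = +1.
v=2: v_2(a)=-1, v_2(b)=1; units ≡ 5, 5 (mod 8); ε·ε+αω+βω = 0·0+-1·1+1·1 ≡ 0  ⇒  (a,b)_2 = +1.
v=17: a=17^1·(≡8), b=17^3·(≡3) mod 17; (8|17)=+1, (3|17)=-1; (−1)^{1·3·8}·(+1)^3·(-1)^1 = -1.
v=5: a=5^0·(≡2), b=5^-2·(≡1) mod 5; (2|5)=-1, (1|5)=+1; (−1)^{0·-2·2}·(-1)^-2·(+1)^0 = +1.
Ram(-1900022, -851734) = {13, 17, 47, ∞}; no ℚ_13-point on the conic.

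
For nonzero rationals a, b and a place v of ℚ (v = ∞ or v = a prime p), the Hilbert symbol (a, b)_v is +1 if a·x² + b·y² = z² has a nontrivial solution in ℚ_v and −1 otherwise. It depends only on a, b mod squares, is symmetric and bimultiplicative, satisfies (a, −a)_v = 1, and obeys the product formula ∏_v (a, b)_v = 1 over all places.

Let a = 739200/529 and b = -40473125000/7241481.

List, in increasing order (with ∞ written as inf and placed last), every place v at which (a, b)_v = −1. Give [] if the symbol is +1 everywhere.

(a, b) ≡ (462, -770) mod (ℚ^×)²; places V = {2, 3, 5, 7, 11, 13, 23, 29, ∞}.
(a,b)_2: α=7, β=3; u≡7, v≡7 (mod 8); ε(u)ε(v)=1·1, αω(v)=7·0, βω(u)=3·0; sum ≡ 1  ⇒  -1.
(a,b)_29: α=0, u≡11; β=2, v≡1 (mod 29); (11|29)=-1, (1|29)=+1; sign (−1)^0·-1^2·+1^0 = +1.
(a,b)_5: α=2, u≡2; β=7, v≡4 (mod 5); (2|5)=-1, (4|5)=+1; sign (−1)^0·-1^7·+1^2 = -1.
(a,b)_11: α=1, u≡1; β=1, v≡8 (mod 11); (1|11)=+1, (8|11)=-1; sign (−1)^1·+1^1·-1^1 = +1.
(a,b)_∞: sgn(462)=+, sgn(-770)=−, so +1.
(a,b)_13: α=0, u≡8; β=-2, v≡4 (mod 13); (8|13)=-1, (4|13)=+1; sign (−1)^0·-1^-2·+1^0 = +1.
(a,b)_7: α=1, u≡3; β=1, v≡4 (mod 7); (3|7)=-1, (4|7)=+1; sign (−1)^1·-1^1·+1^1 = +1.
(a,b)_23: α=-2, u≡3; β=-2, v≡6 (mod 23); (3|23)=+1, (6|23)=+1; sign (−1)^0·+1^-2·+1^-2 = +1.
(a,b)_3: α=1, u≡1; β=-4, v≡1 (mod 3); (1|3)=+1, (1|3)=+1; sign (−1)^0·+1^-4·+1^1 = +1.
|Ram(462, -770)| = 2, even; anisotropic at {2, 5}.

[2, 5]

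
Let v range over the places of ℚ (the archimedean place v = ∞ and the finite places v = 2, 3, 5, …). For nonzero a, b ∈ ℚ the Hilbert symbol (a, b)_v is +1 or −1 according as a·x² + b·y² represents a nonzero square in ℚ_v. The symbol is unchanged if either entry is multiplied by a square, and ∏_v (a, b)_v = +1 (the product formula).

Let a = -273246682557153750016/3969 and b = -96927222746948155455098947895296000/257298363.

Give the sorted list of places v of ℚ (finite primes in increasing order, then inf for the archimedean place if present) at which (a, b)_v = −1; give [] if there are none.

Mod squares: a ≡ -19, b ≡ -81345. Check v ∈ {∞, 2, 3, 5, 7, 11, 13, 17, 19, 29, 41}.
v=11: a=11^2·(≡3), b=11^3·(≡7) mod 11; (3|11)=+1, (7|11)=-1; (−1)^{2·3·5}·(+1)^3·(-1)^2 = +1.
v=41: a=41^4·(≡34), b=41^6·(≡40) mod 41; (34|41)=-1, (40|41)=+1; (−1)^{4·6·20}·(-1)^6·(+1)^4 = +1.
v=3: a=3^-4·(≡2), b=3^-7·(≡2) mod 3; (2|3)=-1, (2|3)=-1; (−1)^{-4·-7·1}·(-1)^-7·(-1)^-4 = -1.
v=13: a=13^2·(≡2), b=13^2·(≡12) mod 13; (2|13)=-1, (12|13)=+1; (−1)^{2·2·6}·(-1)^2·(+1)^2 = +1.
v=5: a=5^0·(≡1), b=5^3·(≡4) mod 5; (1|5)=+1, (4|5)=+1; (−1)^{0·3·2}·(+1)^3·(+1)^0 = +1.
v=19: a=19^1·(≡13), b=19^2·(≡12) mod 19; (13|19)=-1, (12|19)=-1; (−1)^{1·2·9}·(-1)^2·(-1)^1 = -1.
v=17: a=17^2·(≡13), b=17^3·(≡1) mod 17; (13|17)=+1, (1|17)=+1; (−1)^{2·3·8}·(+1)^3·(+1)^2 = +1.
v=29: a=29^2·(≡3), b=29^3·(≡12) mod 29; (3|29)=-1, (12|29)=-1; (−1)^{2·3·14}·(-1)^3·(-1)^2 = -1.
v=2: v_2(a)=10, v_2(b)=24; units ≡ 5, 7 (mod 8); ε·ε+αω+βω = 0·1+10·0+24·1 ≡ 0  ⇒  (a,b)_2 = +1.
v=7: a=7^-2·(≡4), b=7^-6·(≡1) mod 7; (4|7)=+1, (1|7)=+1; (−1)^{-2·-6·3}·(+1)^-6·(+1)^-2 = +1.
v=∞: -19 < 0 and -81345 < 0  ⇒  (a,b)_∞ = -1.
Ram(-19, -81345) = {3, 19, 29, ∞}; no ℚ_3-point on the conic.

[3, 19, 29, inf]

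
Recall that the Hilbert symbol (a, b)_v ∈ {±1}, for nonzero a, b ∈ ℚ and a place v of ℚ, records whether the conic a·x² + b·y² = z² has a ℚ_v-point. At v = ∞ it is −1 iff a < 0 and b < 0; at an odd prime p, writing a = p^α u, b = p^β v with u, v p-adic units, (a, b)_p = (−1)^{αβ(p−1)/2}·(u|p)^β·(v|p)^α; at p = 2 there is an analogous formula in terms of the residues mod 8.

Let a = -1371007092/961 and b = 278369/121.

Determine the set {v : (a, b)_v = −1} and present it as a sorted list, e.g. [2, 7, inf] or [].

(a, b) ≡ (-2028117, 5681) mod (ℚ^×)²; places V = {2, 3, 7, 11, 13, 17, 19, 23, 31, ∞}.
(a,b)_3: α=1, u≡2; β=0, v≡2 (mod 3); (2|3)=-1, (2|3)=-1; sign (−1)^0·-1^0·-1^1 = -1.
(a,b)_19: α=1, u≡18; β=1, v≡3 (mod 19); (18|19)=-1, (3|19)=-1; sign (−1)^1·-1^1·-1^1 = -1.
(a,b)_31: α=-2, u≡24; β=0, v≡14 (mod 31); (24|31)=-1, (14|31)=+1; sign (−1)^0·-1^0·+1^-2 = +1.
(a,b)_23: α=1, u≡13; β=1, v≡20 (mod 23); (13|23)=+1, (20|23)=-1; sign (−1)^1·+1^1·-1^1 = +1.
(a,b)_11: α=0, u≡10; β=-2, v≡3 (mod 11); (10|11)=-1, (3|11)=+1; sign (−1)^0·-1^-2·+1^0 = +1.
(a,b)_∞: sgn(-2028117)=−, sgn(5681)=+, so +1.
(a,b)_17: α=1, u≡11; β=0, v≡14 (mod 17); (11|17)=-1, (14|17)=-1; sign (−1)^0·-1^0·-1^1 = -1.
(a,b)_13: α=3, u≡10; β=1, v≡7 (mod 13); (10|13)=+1, (7|13)=-1; sign (−1)^0·+1^1·-1^3 = -1.
(a,b)_2: α=2, β=0; u≡3, v≡1 (mod 8); ε(u)ε(v)=1·0, αω(v)=2·0, βω(u)=0·1; sum ≡ 0  ⇒  +1.
(a,b)_7: α=1, u≡5; β=2, v≡2 (mod 7); (5|7)=-1, (2|7)=+1; sign (−1)^0·-1^2·+1^1 = +1.
Ram(-2028117, 5681) = {3, 13, 17, 19}; no ℚ_3-point on the conic.

[3, 13, 17, 19]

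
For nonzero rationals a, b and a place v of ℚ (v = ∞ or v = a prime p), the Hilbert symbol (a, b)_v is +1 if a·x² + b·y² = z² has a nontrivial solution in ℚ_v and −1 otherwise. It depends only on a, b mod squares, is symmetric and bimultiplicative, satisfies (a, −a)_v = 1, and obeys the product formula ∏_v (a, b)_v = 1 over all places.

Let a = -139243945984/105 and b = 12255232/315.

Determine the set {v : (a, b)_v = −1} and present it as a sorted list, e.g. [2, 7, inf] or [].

(a, b) ≡ (-223092870, 6545) mod (ℚ^×)²; places V = {2, 3, 5, 7, 11, 13, 17, 19, 23, ∞}.
(a,b)_5: α=-1, u≡1; β=-1, v≡4 (mod 5); (1|5)=+1, (4|5)=+1; sign (−1)^0·+1^-1·+1^-1 = +1.
(a,b)_2: α=17, β=16; u≡5, v≡1 (mod 8); ε(u)ε(v)=0·0, αω(v)=17·0, βω(u)=16·1; sum ≡ 0  ⇒  +1.
(a,b)_17: α=1, u≡12; β=1, v≡5 (mod 17); (12|17)=-1, (5|17)=-1; sign (−1)^0·-1^1·-1^1 = +1.
(a,b)_3: α=-1, u≡1; β=-2, v≡2 (mod 3); (1|3)=+1, (2|3)=-1; sign (−1)^0·+1^-2·-1^-1 = -1.
(a,b)_19: α=1, u≡4; β=0, v≡9 (mod 19); (4|19)=+1, (9|19)=+1; sign (−1)^0·+1^0·+1^1 = +1.
(a,b)_13: α=1, u≡7; β=0, v≡5 (mod 13); (7|13)=-1, (5|13)=-1; sign (−1)^0·-1^0·-1^1 = -1.
(a,b)_∞: sgn(-223092870)=−, sgn(6545)=+, so +1.
(a,b)_7: α=-1, u≡4; β=-1, v≡1 (mod 7); (4|7)=+1, (1|7)=+1; sign (−1)^1·+1^-1·+1^-1 = -1.
(a,b)_23: α=1, u≡9; β=0, v≡6 (mod 23); (9|23)=+1, (6|23)=+1; sign (−1)^0·+1^0·+1^1 = +1.
(a,b)_11: α=1, u≡9; β=1, v≡3 (mod 11); (9|11)=+1, (3|11)=+1; sign (−1)^1·+1^1·+1^1 = -1.
Ram(-223092870, 6545) = {3, 7, 11, 13}; no ℚ_3-point on the conic.

[3, 7, 11, 13]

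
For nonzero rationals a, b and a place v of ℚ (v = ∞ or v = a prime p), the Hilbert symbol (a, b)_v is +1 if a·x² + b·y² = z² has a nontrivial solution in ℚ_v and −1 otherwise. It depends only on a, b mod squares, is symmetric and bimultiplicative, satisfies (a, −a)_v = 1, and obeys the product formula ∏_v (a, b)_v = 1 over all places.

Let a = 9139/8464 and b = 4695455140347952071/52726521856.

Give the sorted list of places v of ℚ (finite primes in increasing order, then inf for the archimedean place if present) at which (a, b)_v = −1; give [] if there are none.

(a, b) ≡ (9139, 25346) mod (ℚ^×)²; places V = {2, 3, 7, 13, 19, 23, 29, 37, ∞}.
(a,b)_∞: sgn(9139)=+, sgn(25346)=+, so +1.
(a,b)_29: α=0, u≡28; β=1, v≡16 (mod 29); (28|29)=+1, (16|29)=+1; sign (−1)^0·+1^1·+1^0 = +1.
(a,b)_19: α=1, u≡7; β=3, v≡5 (mod 19); (7|19)=+1, (5|19)=+1; sign (−1)^1·+1^3·+1^1 = -1.
(a,b)_37: α=1, u≡26; β=4, v≡36 (mod 37); (26|37)=+1, (36|37)=+1; sign (−1)^0·+1^4·+1^1 = +1.
(a,b)_7: α=0, u≡4; β=2, v≡3 (mod 7); (4|7)=+1, (3|7)=-1; sign (−1)^0·+1^2·-1^0 = +1.
(a,b)_23: α=-2, u≡12; β=-5, v≡20 (mod 23); (12|23)=+1, (20|23)=-1; sign (−1)^0·+1^-5·-1^-2 = +1.
(a,b)_13: α=1, u≡1; β=4, v≡4 (mod 13); (1|13)=+1, (4|13)=+1; sign (−1)^0·+1^4·+1^1 = +1.
(a,b)_2: α=-4, β=-13; u≡3, v≡1 (mod 8); ε(u)ε(v)=1·0, αω(v)=-4·0, βω(u)=-13·1; sum ≡ 1  ⇒  -1.
(a,b)_3: α=0, u≡1; β=2, v≡2 (mod 3); (1|3)=+1, (2|3)=-1; sign (−1)^0·+1^2·-1^0 = +1.
(9139, 25346 / ℚ) ramifies at {2, 19}: a division algebra.

[2, 19]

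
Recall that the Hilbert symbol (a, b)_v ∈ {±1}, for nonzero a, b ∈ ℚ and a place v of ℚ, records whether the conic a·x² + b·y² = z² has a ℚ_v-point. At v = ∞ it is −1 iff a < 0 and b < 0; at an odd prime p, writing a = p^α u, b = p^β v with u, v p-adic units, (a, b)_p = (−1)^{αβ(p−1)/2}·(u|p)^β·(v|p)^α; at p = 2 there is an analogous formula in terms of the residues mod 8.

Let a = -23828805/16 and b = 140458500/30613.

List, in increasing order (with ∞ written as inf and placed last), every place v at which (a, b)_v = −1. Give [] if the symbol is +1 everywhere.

Mod squares: a ≡ -5005, b ≡ 16445. Check v ∈ {∞, 2, 3, 5, 7, 11, 13, 23}.
v=3: a=3^2·(≡2), b=3^2·(≡2) mod 3; (2|3)=-1, (2|3)=-1; (−1)^{2·2·1}·(-1)^2·(-1)^2 = +1.
v=5: a=5^1·(≡4), b=5^3·(≡1) mod 5; (4|5)=+1, (1|5)=+1; (−1)^{1·3·2}·(+1)^3·(+1)^1 = +1.
v=2: v_2(a)=-4, v_2(b)=2; units ≡ 3, 5 (mod 8); ε·ε+αω+βω = 1·0+-4·1+2·1 ≡ 0  ⇒  (a,b)_2 = +1.
v=23: a=23^2·(≡18), b=23^-1·(≡13) mod 23; (18|23)=+1, (13|23)=+1; (−1)^{2·-1·11}·(+1)^-1·(+1)^2 = +1.
v=11: a=11^1·(≡6), b=11^-3·(≡6) mod 11; (6|11)=-1, (6|11)=-1; (−1)^{1·-3·5}·(-1)^-3·(-1)^1 = -1.
v=7: a=7^1·(≡3), b=7^4·(≡4) mod 7; (3|7)=-1, (4|7)=+1; (−1)^{1·4·3}·(-1)^4·(+1)^1 = +1.
v=∞: -5005 < 0 and 16445 > 0  ⇒  (a,b)_∞ = +1.
v=13: a=13^1·(≡5), b=13^1·(≡4) mod 13; (5|13)=-1, (4|13)=+1; (−1)^{1·1·6}·(-1)^1·(+1)^1 = -1.
(-5005, 16445 / ℚ) ramifies at {11, 13}: a division algebra.

[11, 13]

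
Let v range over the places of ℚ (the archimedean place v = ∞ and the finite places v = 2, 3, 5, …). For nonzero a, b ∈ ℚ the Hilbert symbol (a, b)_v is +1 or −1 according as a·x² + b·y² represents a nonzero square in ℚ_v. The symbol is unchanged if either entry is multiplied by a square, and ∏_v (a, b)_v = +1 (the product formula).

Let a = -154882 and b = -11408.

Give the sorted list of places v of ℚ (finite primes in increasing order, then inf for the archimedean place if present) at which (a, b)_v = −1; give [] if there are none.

[2, 13, 23, inf]

(a, b) ≡ (-154882, -713) mod (ℚ^×)²; places V = {2, 7, 13, 23, 31, 37, ∞}.
(a,b)_∞: sgn(-154882)=−, sgn(-713)=−, so -1.
(a,b)_7: α=1, u≡1; β=0, v≡2 (mod 7); (1|7)=+1, (2|7)=+1; sign (−1)^0·+1^0·+1^1 = +1.
(a,b)_37: α=1, u≡32; β=0, v≡25 (mod 37); (32|37)=-1, (25|37)=+1; sign (−1)^0·-1^0·+1^1 = +1.
(a,b)_23: α=1, u≡5; β=1, v≡10 (mod 23); (5|23)=-1, (10|23)=-1; sign (−1)^1·-1^1·-1^1 = -1.
(a,b)_31: α=0, u≡25; β=1, v≡4 (mod 31); (25|31)=+1, (4|31)=+1; sign (−1)^0·+1^1·+1^0 = +1.
(a,b)_2: α=1, β=4; u≡7, v≡7 (mod 8); ε(u)ε(v)=1·1, αω(v)=1·0, βω(u)=4·0; sum ≡ 1  ⇒  -1.
(a,b)_13: α=1, u≡7; β=0, v≡6 (mod 13); (7|13)=-1, (6|13)=-1; sign (−1)^0·-1^0·-1^1 = -1.
(-154882, -713 / ℚ) ramifies at {2, 13, 23, ∞}: a division algebra.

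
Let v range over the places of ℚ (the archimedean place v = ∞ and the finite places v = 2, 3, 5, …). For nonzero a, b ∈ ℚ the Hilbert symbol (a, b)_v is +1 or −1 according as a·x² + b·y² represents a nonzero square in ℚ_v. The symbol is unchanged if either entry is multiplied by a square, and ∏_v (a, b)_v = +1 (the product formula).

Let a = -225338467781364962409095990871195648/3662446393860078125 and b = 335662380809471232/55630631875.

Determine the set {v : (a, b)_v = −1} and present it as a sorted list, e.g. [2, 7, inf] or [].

[2, 5, 17, 29]

Mod squares: a ≡ -10, b ≡ 44863. Check v ∈ {∞, 2, 3, 5, 7, 11, 13, 17, 19, 23, 29, 43}.
v=11: a=11^4·(≡4), b=11^2·(≡1) mod 11; (4|11)=+1, (1|11)=+1; (−1)^{4·2·5}·(+1)^2·(+1)^4 = +1.
v=19: a=19^4·(≡7), b=19^2·(≡11) mod 19; (7|19)=+1, (11|19)=+1; (−1)^{4·2·9}·(+1)^2·(+1)^4 = +1.
v=3: a=3^12·(≡2), b=3^6·(≡1) mod 3; (2|3)=-1, (1|3)=+1; (−1)^{12·6·1}·(-1)^6·(+1)^12 = +1.
v=17: a=17^10·(≡10), b=17^5·(≡16) mod 17; (10|17)=-1, (16|17)=+1; (−1)^{10·5·8}·(-1)^5·(+1)^10 = -1.
v=2: v_2(a)=17, v_2(b)=8; units ≡ 3, 7 (mod 8); ε·ε+αω+βω = 1·1+17·0+8·1 ≡ 1  ⇒  (a,b)_2 = -1.
v=13: a=13^0·(≡4), b=13^-1·(≡7) mod 13; (4|13)=+1, (7|13)=-1; (−1)^{0·-1·6}·(+1)^-1·(-1)^0 = +1.
v=23: a=23^-4·(≡1), b=23^-2·(≡18) mod 23; (1|23)=+1, (18|23)=+1; (−1)^{-4·-2·11}·(+1)^-2·(+1)^-4 = +1.
v=29: a=29^2·(≡27), b=29^1·(≡15) mod 29; (27|29)=-1, (15|29)=-1; (−1)^{2·1·14}·(-1)^1·(-1)^2 = -1.
v=43: a=43^-4·(≡3), b=43^-2·(≡23) mod 43; (3|43)=-1, (23|43)=+1; (−1)^{-4·-2·21}·(-1)^-2·(+1)^-4 = +1.
v=∞: -10 < 0 and 44863 > 0  ⇒  (a,b)_∞ = +1.
v=5: a=5^-7·(≡3), b=5^-4·(≡2) mod 5; (3|5)=-1, (2|5)=-1; (−1)^{-7·-4·2}·(-1)^-4·(-1)^-7 = -1.
v=7: a=7^-2·(≡4), b=7^-1·(≡1) mod 7; (4|7)=+1, (1|7)=+1; (−1)^{-2·-1·3}·(+1)^-1·(+1)^-2 = +1.
Ram(-10, 44863) = {2, 5, 17, 29}; no ℚ_2-point on the conic.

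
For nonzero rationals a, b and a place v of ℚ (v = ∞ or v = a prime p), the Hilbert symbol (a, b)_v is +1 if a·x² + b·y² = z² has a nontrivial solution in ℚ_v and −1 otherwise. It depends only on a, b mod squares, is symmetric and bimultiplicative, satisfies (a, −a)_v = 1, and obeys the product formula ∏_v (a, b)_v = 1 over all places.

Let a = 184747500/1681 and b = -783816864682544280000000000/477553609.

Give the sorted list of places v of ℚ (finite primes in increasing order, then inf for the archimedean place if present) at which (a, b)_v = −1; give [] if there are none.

Mod squares: a ≡ 8211, b ≡ -6783. Check v ∈ {∞, 2, 3, 5, 7, 13, 17, 19, 23, 41}.
v=5: a=5^4·(≡1), b=5^10·(≡2) mod 5; (1|5)=+1, (2|5)=-1; (−1)^{4·10·2}·(+1)^10·(-1)^4 = +1.
v=7: a=7^1·(≡1), b=7^3·(≡4) mod 7; (1|7)=+1, (4|7)=+1; (−1)^{1·3·3}·(+1)^3·(+1)^1 = -1.
v=3: a=3^3·(≡1), b=3^7·(≡1) mod 3; (1|3)=+1, (1|3)=+1; (−1)^{3·7·1}·(+1)^7·(+1)^3 = -1.
v=23: a=23^1·(≡13), b=23^4·(≡12) mod 23; (13|23)=+1, (12|23)=+1; (−1)^{1·4·11}·(+1)^4·(+1)^1 = +1.
v=41: a=41^-2·(≡24), b=41^-4·(≡25) mod 41; (24|41)=-1, (25|41)=+1; (−1)^{-2·-4·20}·(-1)^-4·(+1)^-2 = +1.
v=∞: 8211 > 0 and -6783 < 0  ⇒  (a,b)_∞ = +1.
v=19: a=19^0·(≡14), b=19^1·(≡6) mod 19; (14|19)=-1, (6|19)=+1; (−1)^{0·1·9}·(-1)^1·(+1)^0 = -1.
v=2: v_2(a)=2, v_2(b)=12; units ≡ 3, 1 (mod 8); ε·ε+αω+βω = 1·0+2·0+12·1 ≡ 0  ⇒  (a,b)_2 = +1.
v=17: a=17^1·(≡11), b=17^3·(≡1) mod 17; (11|17)=-1, (1|17)=+1; (−1)^{1·3·8}·(-1)^3·(+1)^1 = -1.
v=13: a=13^0·(≡7), b=13^-2·(≡1) mod 13; (7|13)=-1, (1|13)=+1; (−1)^{0·-2·6}·(-1)^-2·(+1)^0 = +1.
Ram(8211, -6783) = {3, 7, 17, 19}; no ℚ_3-point on the conic.

[3, 7, 17, 19]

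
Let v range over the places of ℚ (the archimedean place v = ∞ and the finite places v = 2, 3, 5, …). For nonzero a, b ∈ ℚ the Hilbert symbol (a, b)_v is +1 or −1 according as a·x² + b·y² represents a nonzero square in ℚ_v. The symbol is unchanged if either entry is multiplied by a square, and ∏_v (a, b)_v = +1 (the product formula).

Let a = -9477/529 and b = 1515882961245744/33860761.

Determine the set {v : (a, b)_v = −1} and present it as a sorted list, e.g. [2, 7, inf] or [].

Mod squares: a ≡ -13, b ≡ 91. Check v ∈ {∞, 2, 3, 7, 11, 13, 17, 19, 23}.
v=17: a=17^0·(≡13), b=17^2·(≡7) mod 17; (13|17)=+1, (7|17)=-1; (−1)^{0·2·8}·(+1)^2·(-1)^0 = +1.
v=7: a=7^0·(≡2), b=7^1·(≡5) mod 7; (2|7)=+1, (5|7)=-1; (−1)^{0·1·3}·(+1)^1·(-1)^0 = +1.
v=2: v_2(a)=0, v_2(b)=4; units ≡ 3, 3 (mod 8); ε·ε+αω+βω = 1·1+0·1+4·1 ≡ 1  ⇒  (a,b)_2 = -1.
v=3: a=3^6·(≡2), b=3^10·(≡1) mod 3; (2|3)=-1, (1|3)=+1; (−1)^{6·10·1}·(-1)^10·(+1)^6 = +1.
v=19: a=19^0·(≡5), b=19^2·(≡10) mod 19; (5|19)=+1, (10|19)=-1; (−1)^{0·2·9}·(+1)^2·(-1)^0 = +1.
v=11: a=11^0·(≡5), b=11^-2·(≡3) mod 11; (5|11)=+1, (3|11)=+1; (−1)^{0·-2·5}·(+1)^-2·(+1)^0 = +1.
v=13: a=13^1·(≡10), b=13^3·(≡8) mod 13; (10|13)=+1, (8|13)=-1; (−1)^{1·3·6}·(+1)^3·(-1)^1 = -1.
v=∞: -13 < 0 and 91 > 0  ⇒  (a,b)_∞ = +1.
v=23: a=23^-2·(≡22), b=23^-4·(≡21) mod 23; (22|23)=-1, (21|23)=-1; (−1)^{-2·-4·11}·(-1)^-4·(-1)^-2 = +1.
Ram(-13, 91) = {2, 13}; no ℚ_2-point on the conic.

[2, 13]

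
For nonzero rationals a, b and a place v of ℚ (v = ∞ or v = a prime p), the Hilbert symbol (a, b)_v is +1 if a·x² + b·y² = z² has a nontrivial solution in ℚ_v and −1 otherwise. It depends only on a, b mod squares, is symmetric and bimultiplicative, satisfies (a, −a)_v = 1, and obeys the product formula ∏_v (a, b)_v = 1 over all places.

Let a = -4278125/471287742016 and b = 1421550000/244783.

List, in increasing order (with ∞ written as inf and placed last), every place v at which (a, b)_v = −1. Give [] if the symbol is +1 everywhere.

[5, 13]

Mod squares: a ≡ -5, b ≡ 1365. Check v ∈ {∞, 2, 3, 5, 7, 11, 13, 17, 23, 37, 41}.
v=41: a=41^-2·(≡2), b=41^0·(≡7) mod 41; (2|41)=+1, (7|41)=-1; (−1)^{-2·0·20}·(+1)^0·(-1)^-2 = +1.
v=17: a=17^0·(≡12), b=17^-2·(≡10) mod 17; (12|17)=-1, (10|17)=-1; (−1)^{0·-2·8}·(-1)^-2·(-1)^0 = +1.
v=5: a=5^5·(≡1), b=5^5·(≡2) mod 5; (1|5)=+1, (2|5)=-1; (−1)^{5·5·2}·(+1)^5·(-1)^5 = -1.
v=11: a=11^0·(≡2), b=11^-2·(≡9) mod 11; (2|11)=-1, (9|11)=+1; (−1)^{0·-2·5}·(-1)^-2·(+1)^0 = +1.
v=37: a=37^2·(≡17), b=37^0·(≡3) mod 37; (17|37)=-1, (3|37)=+1; (−1)^{2·0·18}·(-1)^0·(+1)^2 = +1.
v=23: a=23^-2·(≡1), b=23^0·(≡1) mod 23; (1|23)=+1, (1|23)=+1; (−1)^{-2·0·11}·(+1)^0·(+1)^-2 = +1.
v=3: a=3^0·(≡1), b=3^7·(≡2) mod 3; (1|3)=+1, (2|3)=-1; (−1)^{0·7·1}·(+1)^7·(-1)^0 = +1.
v=2: v_2(a)=-6, v_2(b)=4; units ≡ 3, 5 (mod 8); ε·ε+αω+βω = 1·0+-6·1+4·1 ≡ 0  ⇒  (a,b)_2 = +1.
v=13: a=13^-2·(≡8), b=13^1·(≡1) mod 13; (8|13)=-1, (1|13)=+1; (−1)^{-2·1·6}·(-1)^1·(+1)^-2 = -1.
v=∞: -5 < 0 and 1365 > 0  ⇒  (a,b)_∞ = +1.
v=7: a=7^-2·(≡4), b=7^-1·(≡6) mod 7; (4|7)=+1, (6|7)=-1; (−1)^{-2·-1·3}·(+1)^-1·(-1)^-2 = +1.
(-5, 1365 / ℚ) ramifies at {5, 13}: a division algebra.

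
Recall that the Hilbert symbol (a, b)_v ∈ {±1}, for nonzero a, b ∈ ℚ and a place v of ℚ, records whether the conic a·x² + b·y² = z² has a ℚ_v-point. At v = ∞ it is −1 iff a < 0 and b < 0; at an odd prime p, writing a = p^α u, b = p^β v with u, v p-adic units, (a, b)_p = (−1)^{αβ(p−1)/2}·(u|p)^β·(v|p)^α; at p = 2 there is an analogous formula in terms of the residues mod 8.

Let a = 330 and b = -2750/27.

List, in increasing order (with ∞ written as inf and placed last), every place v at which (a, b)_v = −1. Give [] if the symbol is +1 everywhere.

[]

(a, b) ≡ (330, -330) mod (ℚ^×)²; places V = {2, 3, 5, 11, ∞}.
(a,b)_5: α=1, u≡1; β=3, v≡4 (mod 5); (1|5)=+1, (4|5)=+1; sign (−1)^0·+1^3·+1^1 = +1.
(a,b)_∞: sgn(330)=+, sgn(-330)=−, so +1.
(a,b)_2: α=1, β=1; u≡5, v≡3 (mod 8); ε(u)ε(v)=0·1, αω(v)=1·1, βω(u)=1·1; sum ≡ 0  ⇒  +1.
(a,b)_11: α=1, u≡8; β=1, v≡5 (mod 11); (8|11)=-1, (5|11)=+1; sign (−1)^1·-1^1·+1^1 = +1.
(a,b)_3: α=1, u≡2; β=-3, v≡1 (mod 3); (2|3)=-1, (1|3)=+1; sign (−1)^1·-1^-3·+1^1 = +1.
Ram(a, b) = ∅: the form 330·x² + -330·y² − z² is isotropic over every ℚ_v, so by Hasse–Minkowski it is isotropic over ℚ.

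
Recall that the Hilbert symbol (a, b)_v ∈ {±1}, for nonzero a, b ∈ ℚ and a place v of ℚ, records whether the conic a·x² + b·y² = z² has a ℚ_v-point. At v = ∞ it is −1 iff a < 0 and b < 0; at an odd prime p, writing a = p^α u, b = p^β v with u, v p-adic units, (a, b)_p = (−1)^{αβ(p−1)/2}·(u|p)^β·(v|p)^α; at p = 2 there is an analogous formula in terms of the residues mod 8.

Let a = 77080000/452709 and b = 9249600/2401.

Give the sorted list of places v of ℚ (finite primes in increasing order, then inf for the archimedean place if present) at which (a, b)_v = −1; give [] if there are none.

[]

Mod squares: a ≡ 132963, b ≡ 5781. Check v ∈ {∞, 2, 3, 5, 7, 23, 41, 47}.
v=2: v_2(a)=6, v_2(b)=6; units ≡ 3, 5 (mod 8); ε·ε+αω+βω = 1·0+6·1+6·1 ≡ 0  ⇒  (a,b)_2 = +1.
v=47: a=47^1·(≡34), b=47^1·(≡38) mod 47; (34|47)=+1, (38|47)=-1; (−1)^{1·1·23}·(+1)^1·(-1)^1 = +1.
v=23: a=23^-1·(≡3), b=23^0·(≡9) mod 23; (3|23)=+1, (9|23)=+1; (−1)^{-1·0·11}·(+1)^0·(+1)^-1 = +1.
v=7: a=7^0·(≡5), b=7^-4·(≡3) mod 7; (5|7)=-1, (3|7)=-1; (−1)^{0·-4·3}·(-1)^-4·(-1)^0 = +1.
v=41: a=41^1·(≡20), b=41^1·(≡40) mod 41; (20|41)=+1, (40|41)=+1; (−1)^{1·1·20}·(+1)^1·(+1)^1 = +1.
v=5: a=5^4·(≡2), b=5^2·(≡4) mod 5; (2|5)=-1, (4|5)=+1; (−1)^{4·2·2}·(-1)^2·(+1)^4 = +1.
v=3: a=3^-9·(≡2), b=3^1·(≡1) mod 3; (2|3)=-1, (1|3)=+1; (−1)^{-9·1·1}·(-1)^1·(+1)^-9 = +1.
v=∞: 132963 > 0 and 5781 > 0  ⇒  (a,b)_∞ = +1.
Ram(a, b) = ∅: the form 132963·x² + 5781·y² − z² is isotropic over every ℚ_v, so by Hasse–Minkowski it is isotropic over ℚ.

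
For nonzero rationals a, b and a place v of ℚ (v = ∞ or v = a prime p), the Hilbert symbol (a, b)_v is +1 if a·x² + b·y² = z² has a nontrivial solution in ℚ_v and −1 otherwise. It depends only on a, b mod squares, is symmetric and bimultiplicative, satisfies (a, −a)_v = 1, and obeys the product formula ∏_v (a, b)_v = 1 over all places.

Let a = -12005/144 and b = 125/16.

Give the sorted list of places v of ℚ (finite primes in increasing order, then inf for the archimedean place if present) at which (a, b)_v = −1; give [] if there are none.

[]

(a, b) ≡ (-5, 5) mod (ℚ^×)²; places V = {2, 3, 5, 7, ∞}.
(a,b)_2: α=-4, β=-4; u≡3, v≡5 (mod 8); ε(u)ε(v)=1·0, αω(v)=-4·1, βω(u)=-4·1; sum ≡ 0  ⇒  +1.
(a,b)_7: α=4, u≡4; β=0, v≡3 (mod 7); (4|7)=+1, (3|7)=-1; sign (−1)^0·+1^0·-1^4 = +1.
(a,b)_3: α=-2, u≡1; β=0, v≡2 (mod 3); (1|3)=+1, (2|3)=-1; sign (−1)^0·+1^0·-1^-2 = +1.
(a,b)_5: α=1, u≡1; β=3, v≡1 (mod 5); (1|5)=+1, (1|5)=+1; sign (−1)^0·+1^3·+1^1 = +1.
(a,b)_∞: sgn(-5)=−, sgn(5)=+, so +1.
Ram(a, b) = ∅: the form -5·x² + 5·y² − z² is isotropic over every ℚ_v, so by Hasse–Minkowski it is isotropic over ℚ.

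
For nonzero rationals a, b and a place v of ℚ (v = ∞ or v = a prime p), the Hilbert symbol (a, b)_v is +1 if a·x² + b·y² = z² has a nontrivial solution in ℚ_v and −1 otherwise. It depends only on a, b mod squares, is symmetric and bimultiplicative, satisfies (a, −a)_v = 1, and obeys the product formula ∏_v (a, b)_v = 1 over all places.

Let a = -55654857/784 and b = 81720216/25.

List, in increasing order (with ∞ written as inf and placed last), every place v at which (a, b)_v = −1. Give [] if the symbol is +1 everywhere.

[2, 19, 41, 47]

(a, b) ≡ (-817, 2270006) mod (ℚ^×)²; places V = {2, 3, 5, 7, 19, 29, 31, 41, 43, 47, ∞}.
(a,b)_∞: sgn(-817)=−, sgn(2270006)=+, so +1.
(a,b)_5: α=0, u≡2; β=-2, v≡1 (mod 5); (2|5)=-1, (1|5)=+1; sign (−1)^0·-1^-2·+1^0 = +1.
(a,b)_47: α=0, u≡31; β=1, v≡38 (mod 47); (31|47)=-1, (38|47)=-1; sign (−1)^0·-1^1·-1^0 = -1.
(a,b)_7: α=-2, u≡4; β=0, v≡1 (mod 7); (4|7)=+1, (1|7)=+1; sign (−1)^0·+1^0·+1^-2 = +1.
(a,b)_2: α=-4, β=3; u≡7, v≡3 (mod 8); ε(u)ε(v)=1·1, αω(v)=-4·1, βω(u)=3·0; sum ≡ 1  ⇒  -1.
(a,b)_31: α=0, u≡7; β=1, v≡7 (mod 31); (7|31)=+1, (7|31)=+1; sign (−1)^0·+1^1·+1^0 = +1.
(a,b)_19: α=1, u≡13; β=1, v≡12 (mod 19); (13|19)=-1, (12|19)=-1; sign (−1)^1·-1^1·-1^1 = -1.
(a,b)_43: α=1, u≡13; β=0, v≡14 (mod 43); (13|43)=+1, (14|43)=+1; sign (−1)^0·+1^0·+1^1 = +1.
(a,b)_41: α=0, u≡12; β=1, v≡5 (mod 41); (12|41)=-1, (5|41)=+1; sign (−1)^0·-1^1·+1^0 = -1.
(a,b)_29: α=2, u≡1; β=0, v≡11 (mod 29); (1|29)=+1, (11|29)=-1; sign (−1)^0·+1^0·-1^2 = +1.
(a,b)_3: α=4, u≡2; β=2, v≡2 (mod 3); (2|3)=-1, (2|3)=-1; sign (−1)^0·-1^2·-1^4 = +1.
Ram(-817, 2270006) = {2, 19, 41, 47}; no ℚ_2-point on the conic.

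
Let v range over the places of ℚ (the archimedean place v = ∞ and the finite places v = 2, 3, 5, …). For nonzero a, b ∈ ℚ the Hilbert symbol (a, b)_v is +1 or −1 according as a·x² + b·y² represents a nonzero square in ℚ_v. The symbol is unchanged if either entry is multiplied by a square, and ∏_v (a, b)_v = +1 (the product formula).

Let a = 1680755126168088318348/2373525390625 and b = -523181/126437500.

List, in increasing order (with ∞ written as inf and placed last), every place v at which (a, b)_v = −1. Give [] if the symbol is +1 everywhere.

Mod squares: a ≡ 59323187, b ≡ -6923. Check v ∈ {∞, 2, 3, 5, 7, 11, 13, 17, 19, 23, 29, 41, 43}.
v=17: a=17^-2·(≡16), b=17^-2·(≡9) mod 17; (16|17)=+1, (9|17)=+1; (−1)^{-2·-2·8}·(+1)^-2·(+1)^-2 = +1.
v=∞: 59323187 > 0 and -6923 < 0  ⇒  (a,b)_∞ = +1.
v=19: a=19^1·(≡15), b=19^0·(≡12) mod 19; (15|19)=-1, (12|19)=-1; (−1)^{1·0·9}·(-1)^0·(-1)^1 = -1.
v=23: a=23^5·(≡6), b=23^3·(≡15) mod 23; (6|23)=+1, (15|23)=-1; (−1)^{5·3·11}·(+1)^3·(-1)^5 = +1.
v=41: a=41^1·(≡30), b=41^0·(≡14) mod 41; (30|41)=-1, (14|41)=-1; (−1)^{1·0·20}·(-1)^0·(-1)^1 = -1.
v=3: a=3^4·(≡2), b=3^0·(≡1) mod 3; (2|3)=-1, (1|3)=+1; (−1)^{4·0·1}·(-1)^0·(+1)^4 = +1.
v=13: a=13^2·(≡9), b=13^0·(≡8) mod 13; (9|13)=+1, (8|13)=-1; (−1)^{2·0·6}·(+1)^0·(-1)^2 = +1.
v=29: a=29^-2·(≡25), b=29^0·(≡18) mod 29; (25|29)=+1, (18|29)=-1; (−1)^{-2·0·14}·(+1)^0·(-1)^-2 = +1.
v=43: a=43^3·(≡10), b=43^1·(≡41) mod 43; (10|43)=+1, (41|43)=+1; (−1)^{3·1·21}·(+1)^1·(+1)^3 = -1.
v=11: a=11^1·(≡4), b=11^0·(≡6) mod 11; (4|11)=+1, (6|11)=-1; (−1)^{1·0·5}·(+1)^0·(-1)^1 = -1.
v=2: v_2(a)=2, v_2(b)=-2; units ≡ 3, 5 (mod 8); ε·ε+αω+βω = 1·0+2·1+-2·1 ≡ 0  ⇒  (a,b)_2 = +1.
v=5: a=5^-10·(≡2), b=5^-6·(≡2) mod 5; (2|5)=-1, (2|5)=-1; (−1)^{-10·-6·2}·(-1)^-6·(-1)^-10 = +1.
v=7: a=7^1·(≡2), b=7^-1·(≡6) mod 7; (2|7)=+1, (6|7)=-1; (−1)^{1·-1·3}·(+1)^-1·(-1)^1 = +1.
Ram(59323187, -6923) = {11, 19, 41, 43}; no ℚ_11-point on the conic.

[11, 19, 41, 43]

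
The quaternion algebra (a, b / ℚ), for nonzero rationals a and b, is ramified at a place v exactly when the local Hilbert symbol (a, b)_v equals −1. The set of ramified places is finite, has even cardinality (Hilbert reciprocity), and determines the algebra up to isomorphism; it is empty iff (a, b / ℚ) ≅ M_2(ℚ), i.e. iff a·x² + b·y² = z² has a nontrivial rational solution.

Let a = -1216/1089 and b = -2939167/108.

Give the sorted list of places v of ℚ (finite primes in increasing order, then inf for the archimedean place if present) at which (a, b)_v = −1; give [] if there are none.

Mod squares: a ≡ -19, b ≡ -179949. Check v ∈ {∞, 2, 3, 7, 11, 19, 41}.
v=2: v_2(a)=6, v_2(b)=-2; units ≡ 5, 3 (mod 8); ε·ε+αω+βω = 0·1+6·1+-2·1 ≡ 0  ⇒  (a,b)_2 = +1.
v=∞: -19 < 0 and -179949 < 0  ⇒  (a,b)_∞ = -1.
v=11: a=11^-2·(≡3), b=11^1·(≡9) mod 11; (3|11)=+1, (9|11)=+1; (−1)^{-2·1·5}·(+1)^1·(+1)^-2 = +1.
v=41: a=41^0·(≡22), b=41^1·(≡4) mod 41; (22|41)=-1, (4|41)=+1; (−1)^{0·1·20}·(-1)^1·(+1)^0 = -1.
v=19: a=19^1·(≡2), b=19^1·(≡15) mod 19; (2|19)=-1, (15|19)=-1; (−1)^{1·1·9}·(-1)^1·(-1)^1 = -1.
v=7: a=7^0·(≡4), b=7^3·(≡2) mod 7; (4|7)=+1, (2|7)=+1; (−1)^{0·3·3}·(+1)^3·(+1)^0 = +1.
v=3: a=3^-2·(≡2), b=3^-3·(≡2) mod 3; (2|3)=-1, (2|3)=-1; (−1)^{-2·-3·1}·(-1)^-3·(-1)^-2 = -1.
|Ram(-19, -179949)| = 4, even; anisotropic at {3, 19, 41, ∞}.

[3, 19, 41, inf]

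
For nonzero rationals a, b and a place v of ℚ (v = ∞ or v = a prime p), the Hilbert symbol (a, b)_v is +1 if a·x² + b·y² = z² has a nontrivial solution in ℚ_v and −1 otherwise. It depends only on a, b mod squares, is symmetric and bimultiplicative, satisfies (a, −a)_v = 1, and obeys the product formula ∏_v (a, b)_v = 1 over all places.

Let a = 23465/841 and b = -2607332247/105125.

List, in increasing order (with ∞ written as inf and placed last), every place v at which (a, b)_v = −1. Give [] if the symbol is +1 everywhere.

Mod squares: a ≡ 65, b ≡ -1235. Check v ∈ {∞, 2, 3, 5, 13, 19, 29}.
v=13: a=13^1·(≡7), b=13^1·(≡1) mod 13; (7|13)=-1, (1|13)=+1; (−1)^{1·1·6}·(-1)^1·(+1)^1 = -1.
v=∞: 65 > 0 and -1235 < 0  ⇒  (a,b)_∞ = +1.
v=19: a=19^2·(≡13), b=19^5·(≡4) mod 19; (13|19)=-1, (4|19)=+1; (−1)^{2·5·9}·(-1)^5·(+1)^2 = -1.
v=29: a=29^-2·(≡4), b=29^-2·(≡8) mod 29; (4|29)=+1, (8|29)=-1; (−1)^{-2·-2·14}·(+1)^-2·(-1)^-2 = +1.
v=5: a=5^1·(≡3), b=5^-3·(≡3) mod 5; (3|5)=-1, (3|5)=-1; (−1)^{1·-3·2}·(-1)^-3·(-1)^1 = +1.
v=3: a=3^0·(≡2), b=3^4·(≡1) mod 3; (2|3)=-1, (1|3)=+1; (−1)^{0·4·1}·(-1)^4·(+1)^0 = +1.
v=2: v_2(a)=0, v_2(b)=0; units ≡ 1, 5 (mod 8); ε·ε+αω+βω = 0·0+0·1+0·0 ≡ 0  ⇒  (a,b)_2 = +1.
Ram(65, -1235) = {13, 19}; no ℚ_13-point on the conic.

[13, 19]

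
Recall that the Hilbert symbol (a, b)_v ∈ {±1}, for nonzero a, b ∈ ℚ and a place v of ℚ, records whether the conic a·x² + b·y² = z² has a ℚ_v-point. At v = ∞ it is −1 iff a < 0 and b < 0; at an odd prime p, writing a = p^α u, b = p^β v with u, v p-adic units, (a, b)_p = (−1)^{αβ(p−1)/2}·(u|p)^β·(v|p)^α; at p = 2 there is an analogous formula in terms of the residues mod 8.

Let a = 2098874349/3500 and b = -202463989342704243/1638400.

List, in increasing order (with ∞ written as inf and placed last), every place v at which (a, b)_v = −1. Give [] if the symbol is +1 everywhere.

[3, 5, 11, 13, 17, 19]

(a, b) ≡ (25935, -187) mod (ℚ^×)²; places V = {2, 3, 5, 7, 11, 13, 17, 19, ∞}.
(a,b)_13: α=1, u≡8; β=0, v≡8 (mod 13); (8|13)=-1, (8|13)=-1; sign (−1)^0·-1^0·-1^1 = -1.
(a,b)_11: α=2, u≡2; β=3, v≡5 (mod 11); (2|11)=-1, (5|11)=+1; sign (−1)^0·-1^3·+1^2 = -1.
(a,b)_5: α=-3, u≡3; β=-2, v≡2 (mod 5); (3|5)=-1, (2|5)=-1; sign (−1)^0·-1^-2·-1^-3 = -1.
(a,b)_2: α=-2, β=-16; u≡7, v≡5 (mod 8); ε(u)ε(v)=1·0, αω(v)=-2·1, βω(u)=-16·0; sum ≡ 0  ⇒  +1.
(a,b)_7: α=-1, u≡4; β=6, v≡4 (mod 7); (4|7)=+1, (4|7)=+1; sign (−1)^0·+1^6·+1^-1 = +1.
(a,b)_3: α=5, u≡2; β=6, v≡2 (mod 3); (2|3)=-1, (2|3)=-1; sign (−1)^0·-1^6·-1^5 = -1.
(a,b)_∞: sgn(25935)=+, sgn(-187)=−, so +1.
(a,b)_17: α=2, u≡6; β=3, v≡11 (mod 17); (6|17)=-1, (11|17)=-1; sign (−1)^0·-1^3·-1^2 = -1.
(a,b)_19: α=1, u≡16; β=2, v≡12 (mod 19); (16|19)=+1, (12|19)=-1; sign (−1)^0·+1^2·-1^1 = -1.
Ram(25935, -187) = {3, 5, 11, 13, 17, 19}; no ℚ_3-point on the conic.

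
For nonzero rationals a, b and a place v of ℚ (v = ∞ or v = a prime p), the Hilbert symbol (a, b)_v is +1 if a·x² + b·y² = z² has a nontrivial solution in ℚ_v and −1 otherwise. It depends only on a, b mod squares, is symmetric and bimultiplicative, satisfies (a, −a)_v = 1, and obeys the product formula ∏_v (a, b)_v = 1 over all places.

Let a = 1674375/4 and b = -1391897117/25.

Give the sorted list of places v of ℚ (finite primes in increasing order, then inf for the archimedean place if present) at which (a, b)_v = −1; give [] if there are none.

(a, b) ≡ (2679, -4816253) mod (ℚ^×)²; places V = {2, 3, 5, 13, 17, 19, 31, 37, 47, ∞}.
(a,b)_3: α=1, u≡2; β=0, v≡1 (mod 3); (2|3)=-1, (1|3)=+1; sign (−1)^0·-1^0·+1^1 = +1.
(a,b)_31: α=0, u≡24; β=1, v≡16 (mod 31); (24|31)=-1, (16|31)=+1; sign (−1)^0·-1^1·+1^0 = -1.
(a,b)_2: α=-2, β=0; u≡7, v≡3 (mod 8); ε(u)ε(v)=1·1, αω(v)=-2·1, βω(u)=0·0; sum ≡ 1  ⇒  -1.
(a,b)_47: α=1, u≡35; β=0, v≡7 (mod 47); (35|47)=-1, (7|47)=+1; sign (−1)^0·-1^0·+1^1 = +1.
(a,b)_17: α=0, u≡7; β=3, v≡8 (mod 17); (7|17)=-1, (8|17)=+1; sign (−1)^0·-1^3·+1^0 = -1.
(a,b)_37: α=0, u≡22; β=1, v≡26 (mod 37); (22|37)=-1, (26|37)=+1; sign (−1)^0·-1^1·+1^0 = -1.
(a,b)_19: α=1, u≡15; β=1, v≡1 (mod 19); (15|19)=-1, (1|19)=+1; sign (−1)^1·-1^1·+1^1 = +1.
(a,b)_13: α=0, u≡10; β=1, v≡8 (mod 13); (10|13)=+1, (8|13)=-1; sign (−1)^0·+1^1·-1^0 = +1.
(a,b)_∞: sgn(2679)=+, sgn(-4816253)=−, so +1.
(a,b)_5: α=4, u≡1; β=-2, v≡3 (mod 5); (1|5)=+1, (3|5)=-1; sign (−1)^0·+1^-2·-1^4 = +1.
Ram(2679, -4816253) = {2, 17, 31, 37}; no ℚ_2-point on the conic.

[2, 17, 31, 37]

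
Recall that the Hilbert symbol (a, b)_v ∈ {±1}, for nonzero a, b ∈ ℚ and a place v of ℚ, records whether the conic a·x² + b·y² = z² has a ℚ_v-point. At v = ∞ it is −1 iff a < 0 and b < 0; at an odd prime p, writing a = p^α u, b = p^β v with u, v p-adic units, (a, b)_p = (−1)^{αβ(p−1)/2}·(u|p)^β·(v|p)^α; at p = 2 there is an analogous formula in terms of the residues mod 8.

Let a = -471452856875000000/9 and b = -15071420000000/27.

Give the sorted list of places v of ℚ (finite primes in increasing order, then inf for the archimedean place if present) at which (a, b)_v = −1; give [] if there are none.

[7, 11, 13, inf]

Mod squares: a ≡ -11, b ≡ -1365. Check v ∈ {∞, 2, 3, 5, 7, 11, 13}.
v=3: a=3^-2·(≡1), b=3^-3·(≡1) mod 3; (1|3)=+1, (1|3)=+1; (−1)^{-2·-3·1}·(+1)^-3·(+1)^-2 = +1.
v=∞: -11 < 0 and -1365 < 0  ⇒  (a,b)_∞ = -1.
v=7: a=7^4·(≡3), b=7^3·(≡1) mod 7; (3|7)=-1, (1|7)=+1; (−1)^{4·3·3}·(-1)^3·(+1)^4 = -1.
v=13: a=13^4·(≡2), b=13^3·(≡4) mod 13; (2|13)=-1, (4|13)=+1; (−1)^{4·3·6}·(-1)^3·(+1)^4 = -1.
v=5: a=5^10·(≡4), b=5^7·(≡2) mod 5; (4|5)=+1, (2|5)=-1; (−1)^{10·7·2}·(+1)^7·(-1)^10 = +1.
v=11: a=11^1·(≡7), b=11^0·(≡2) mod 11; (7|11)=-1, (2|11)=-1; (−1)^{1·0·5}·(-1)^0·(-1)^1 = -1.
v=2: v_2(a)=6, v_2(b)=8; units ≡ 5, 3 (mod 8); ε·ε+αω+βω = 0·1+6·1+8·1 ≡ 0  ⇒  (a,b)_2 = +1.
|Ram(-11, -1365)| = 4, even; anisotropic at {7, 11, 13, ∞}.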